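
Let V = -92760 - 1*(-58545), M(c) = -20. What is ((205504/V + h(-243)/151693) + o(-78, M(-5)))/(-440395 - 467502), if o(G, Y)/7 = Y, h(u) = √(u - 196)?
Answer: 4995604/31063695855 - I*√439/137721619621 ≈ 0.00016082 - 1.5214e-10*I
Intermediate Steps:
h(u) = √(-196 + u)
o(G, Y) = 7*Y
V = -34215 (V = -92760 + 58545 = -34215)
((205504/V + h(-243)/151693) + o(-78, M(-5)))/(-440395 - 467502) = ((205504/(-34215) + √(-196 - 243)/151693) + 7*(-20))/(-440395 - 467502) = ((205504*(-1/34215) + √(-439)*(1/151693)) - 140)/(-907897) = ((-205504/34215 + (I*√439)*(1/151693)) - 140)*(-1/907897) = ((-205504/34215 + I*√439/151693) - 140)*(-1/907897) = (-4995604/34215 + I*√439/151693)*(-1/907897) = 4995604/31063695855 - I*√439/137721619621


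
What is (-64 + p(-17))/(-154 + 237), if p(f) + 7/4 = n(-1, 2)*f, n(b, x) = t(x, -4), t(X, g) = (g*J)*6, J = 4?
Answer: 6265/332 ≈ 18.870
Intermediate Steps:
t(X, g) = 24*g (t(X, g) = (g*4)*6 = (4*g)*6 = 24*g)
n(b, x) = -96 (n(b, x) = 24*(-4) = -96)
p(f) = -7/4 - 96*f
(-64 + p(-17))/(-154 + 237) = (-64 + (-7/4 - 96*(-17)))/(-154 + 237) = (-64 + (-7/4 + 1632))/83 = (-64 + 6521/4)*(1/83) = (6265/4)*(1/83) = 6265/332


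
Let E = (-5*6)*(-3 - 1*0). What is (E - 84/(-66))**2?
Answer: 1008016/121 ≈ 8330.7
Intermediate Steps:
E = 90 (E = -30*(-3 + 0) = -30*(-3) = 90)
(E - 84/(-66))**2 = (90 - 84/(-66))**2 = (90 - 84*(-1/66))**2 = (90 + 14/11)**2 = (1004/11)**2 = 1008016/121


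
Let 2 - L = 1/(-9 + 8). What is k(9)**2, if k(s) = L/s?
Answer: 1/9 ≈ 0.11111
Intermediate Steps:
L = 3 (L = 2 - 1/(-9 + 8) = 2 - 1/(-1) = 2 - 1*(-1) = 2 + 1 = 3)
k(s) = 3/s
k(9)**2 = (3/9)**2 = (3*(1/9))**2 = (1/3)**2 = 1/9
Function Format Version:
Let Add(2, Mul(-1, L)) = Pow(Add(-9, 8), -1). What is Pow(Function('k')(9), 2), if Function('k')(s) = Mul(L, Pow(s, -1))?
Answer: Rational(1, 9) ≈ 0.11111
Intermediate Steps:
L = 3 (L = Add(2, Mul(-1, Pow(Add(-9, 8), -1))) = Add(2, Mul(-1, Pow(-1, -1))) = Add(2, Mul(-1, -1)) = Add(2, 1) = 3)
Function('k')(s) = Mul(3, Pow(s, -1))
Pow(Function('k')(9), 2) = Pow(Mul(3, Pow(9, -1)), 2) = Pow(Mul(3, Rational(1, 9)), 2) = Pow(Rational(1, 3), 2) = Rational(1, 9)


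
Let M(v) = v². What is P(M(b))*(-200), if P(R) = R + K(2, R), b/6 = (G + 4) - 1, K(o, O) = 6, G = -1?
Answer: -30000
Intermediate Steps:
b = 12 (b = 6*((-1 + 4) - 1) = 6*(3 - 1) = 6*2 = 12)
P(R) = 6 + R (P(R) = R + 6 = 6 + R)
P(M(b))*(-200) = (6 + 12²)*(-200) = (6 + 144)*(-200) = 150*(-200) = -30000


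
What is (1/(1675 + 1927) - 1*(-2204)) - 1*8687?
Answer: -23351765/3602 ≈ -6483.0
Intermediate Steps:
(1/(1675 + 1927) - 1*(-2204)) - 1*8687 = (1/3602 + 2204) - 8687 = 7938809/3602 - 8687 = -23351765/3602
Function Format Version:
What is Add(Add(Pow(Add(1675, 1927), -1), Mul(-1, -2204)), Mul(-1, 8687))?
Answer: Rational(-23351765, 3602) ≈ -6483.0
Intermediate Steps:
Add(Add(Pow(Add(1675, 1927), -1), Mul(-1, -2204)), Mul(-1, 8687)) = Add(Add(Pow(3602, -1), 2204), -8687) = Add(Add(Rational(1, 3602), 2204), -8687) = Add(Rational(7938809, 3602), -8687) = Rational(-23351765, 3602)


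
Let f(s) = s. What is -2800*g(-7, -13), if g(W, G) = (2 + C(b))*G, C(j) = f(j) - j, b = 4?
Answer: 72800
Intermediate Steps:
C(j) = 0 (C(j) = j - j = 0)
g(W, G) = 2*G (g(W, G) = (2 + 0)*G = 2*G)
-2800*g(-7, -13) = -5600*(-13) = -2800*(-26) = 72800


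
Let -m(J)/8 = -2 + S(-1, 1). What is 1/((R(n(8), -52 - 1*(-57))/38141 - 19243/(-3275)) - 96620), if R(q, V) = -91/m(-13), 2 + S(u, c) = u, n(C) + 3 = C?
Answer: -999294200/96545934085501 ≈ -1.0350e-5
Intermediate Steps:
n(C) = -3 + C
S(u, c) = -2 + u
m(J) = 40 (m(J) = -8*(-2 + (-2 - 1)) = -8*(-2 - 3) = -8*(-5) = 40)
R(q, V) = -91/40
1/((R(n(8), -52 - 1*(-57))/38141 - 19243/(-3275)) - 96620) = 1/((-91/40/38141 - 19243/(-3275)) - 96620) = 1/((-91/40*1/38141 - 19243*(-1/3275)) - 96620) = 1/((-91/1525640 + 19243/3275) - 96620) = 1/(5871518499/999294200 - 96620) = 1/(-96545934085501/999294200) = -999294200/96545934085501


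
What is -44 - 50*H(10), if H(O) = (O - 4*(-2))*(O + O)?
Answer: -18044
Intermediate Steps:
H(O) = 2*O*(8 + O) (H(O) = (O + 8)*(2*O) = (8 + O)*(2*O) = 2*O*(8 + O))
-44 - 50*H(10) = -44 - 100*10*(8 + 10) = -44 - 100*10*18 = -44 - 50*360 = -44 - 18000 = -18044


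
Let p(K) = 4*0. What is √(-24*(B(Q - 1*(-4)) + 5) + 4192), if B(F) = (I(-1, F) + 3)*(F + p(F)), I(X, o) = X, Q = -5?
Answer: 2*√1030 ≈ 64.187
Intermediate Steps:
p(K) = 0
B(F) = 2*F (B(F) = (-1 + 3)*(F + 0) = 2*F)
√(-24*(B(Q - 1*(-4)) + 5) + 4192) = √(-24*(2*(-5 - 1*(-4)) + 5) + 4192) = √(-24*(2*(-5 + 4) + 5) + 4192) = √(-24*(2*(-1) + 5) + 4192) = √(-24*(-2 + 5) + 4192) = √(-24*3 + 4192) = √(-72 + 4192) = √4120 = 2*√1030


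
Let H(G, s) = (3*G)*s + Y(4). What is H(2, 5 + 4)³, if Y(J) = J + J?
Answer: 238328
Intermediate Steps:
Y(J) = 2*J
H(G, s) = 8 + 3*G*s (H(G, s) = (3*G)*s + 2*4 = 3*G*s + 8 = 8 + 3*G*s)
H(2, 5 + 4)³ = (8 + 3*2*(5 + 4))³ = (8 + 3*2*9)³ = (8 + 54)³ = 62³ = 238328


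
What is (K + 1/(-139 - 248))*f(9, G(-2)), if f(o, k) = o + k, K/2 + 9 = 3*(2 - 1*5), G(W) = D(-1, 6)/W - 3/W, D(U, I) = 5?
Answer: -111464/387 ≈ -288.02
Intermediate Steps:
G(W) = 2/W (G(W) = 5/W - 3/W = 2/W)
K = -36 (K = -18 + 2*(3*(2 - 1*5)) = -18 + 2*(3*(2 - 5)) = -18 + 2*(3*(-3)) = -18 + 2*(-9) = -18 - 18 = -36)
f(o, k) = k + o
(K + 1/(-139 - 248))*f(9, G(-2)) = (-36 + 1/(-139 - 248))*(2/(-2) + 9) = (-36 + 1/(-387))*(2*(-½) + 9) = (-36 - 1/387)*(-1 + 9) = -13933/387*8 = -111464/387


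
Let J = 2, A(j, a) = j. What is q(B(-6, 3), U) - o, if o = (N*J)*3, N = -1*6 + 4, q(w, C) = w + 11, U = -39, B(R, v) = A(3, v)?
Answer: 26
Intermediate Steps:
B(R, v) = 3
q(w, C) = 11 + w
N = -2 (N = -6 + 4 = -2)
o = -12 (o = -2*2*3 = -4*3 = -12)
q(B(-6, 3), U) - o = (11 + 3) - 1*(-12) = 14 + 12 = 26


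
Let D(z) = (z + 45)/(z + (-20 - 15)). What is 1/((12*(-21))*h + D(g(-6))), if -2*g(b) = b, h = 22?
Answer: -2/11091 ≈ -0.00018033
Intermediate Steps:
g(b) = -b/2
D(z) = (45 + z)/(-35 + z) (D(z) = (45 + z)/(z - 35) = (45 + z)/(-35 + z))
1/((12*(-21))*h + D(g(-6))) = 1/((12*(-21))*22 + (45 - ½*(-6))/(-35 - ½*(-6))) = 1/(-252*22 + (45 + 3)/(-35 + 3)) = 1/(-5544 + 48/(-32)) = 1/(-5544 - 1/32*48) = 1/(-5544 - 3/2) = 1/(-11091/2) = -2/11091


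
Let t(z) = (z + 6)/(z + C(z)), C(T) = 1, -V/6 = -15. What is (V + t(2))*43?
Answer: 11954/3 ≈ 3984.7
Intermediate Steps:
V = 90 (V = -6*(-15) = 90)
t(z) = (6 + z)/(1 + z) (t(z) = (z + 6)/(z + 1) = (6 + z)/(1 + z))
(V + t(2))*43 = (90 + (6 + 2)/(1 + 2))*43 = (90 + 8/3)*43 = (278/3)*43 = 11954/3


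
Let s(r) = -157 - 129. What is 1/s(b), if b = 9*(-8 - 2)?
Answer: -1/286 ≈ -0.0034965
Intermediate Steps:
b = -90 (b = 9*(-10) = -90)
s(r) = -286
1/s(b) = 1/(-286) = -1/286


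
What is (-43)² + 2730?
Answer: 4579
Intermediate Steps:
(-43)² + 2730 = 1849 + 2730 = 4579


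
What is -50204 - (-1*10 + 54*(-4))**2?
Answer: -101280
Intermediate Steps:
-50204 - (-1*10 + 54*(-4))**2 = -50204 - (-10 - 216)**2 = -50204 - 1*(-226)**2 = -50204 - 1*51076 = -50204 - 51076 = -101280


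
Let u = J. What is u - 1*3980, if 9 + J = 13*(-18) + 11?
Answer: -4212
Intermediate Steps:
J = -232 (J = -9 + (13*(-18) + 11) = -9 + (-234 + 11) = -9 - 223 = -232)
u = -232
u - 1*3980 = -232 - 1*3980 = -232 - 3980 = -4212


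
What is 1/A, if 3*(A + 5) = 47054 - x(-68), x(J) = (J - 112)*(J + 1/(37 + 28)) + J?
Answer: 39/453307 ≈ 8.6034e-5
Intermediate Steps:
x(J) = J + (-112 + J)*(1/65 + J) (x(J) = (-112 + J)*(J + 1/65) + J = (-112 + J)*(1/65 + J) + J = J + (-112 + J)*(1/65 + J))
A = 453307/39 (A = -5 + (47054 - (-112/65 + (-68)² - 7214/65*(-68)))/3 = -5 + (47054 - (-112/65 + 4624 + 490552/65))/3 = -5 + (47054 - 1*158200/13)/3 = -5 + (47054 - 158200/13)/3 = -5 + (⅓)*(453502/13) = -5 + 453502/39 = 453307/39 ≈ 11623.)
1/A = 1/(453307/39) = 39/453307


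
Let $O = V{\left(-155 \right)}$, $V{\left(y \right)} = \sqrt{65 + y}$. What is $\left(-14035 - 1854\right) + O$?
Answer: $-15889 + 3 i \sqrt{10} \approx -15889.0 + 9.4868 i$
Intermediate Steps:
$O = 3 i \sqrt{10}$ ($O = \sqrt{65 - 155} = \sqrt{-90} = 3 i \sqrt{10} \approx 9.4868 i$)
$\left(-14035 - 1854\right) + O = \left(-14035 - 1854\right) + 3 i \sqrt{10} = -15889 + 3 i \sqrt{10}$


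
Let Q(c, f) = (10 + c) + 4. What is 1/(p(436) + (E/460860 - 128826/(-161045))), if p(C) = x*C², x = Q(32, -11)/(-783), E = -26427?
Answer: -3874242172140/43264026247998911 ≈ -8.9549e-5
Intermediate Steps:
Q(c, f) = 14 + c
x = -46/783 (x = (14 + 32)/(-783) = 46*(-1/783) = -46/783 ≈ -0.058748)
p(C) = -46*C²/783
1/(p(436) + (E/460860 - 128826/(-161045))) = 1/(-46/783*436² + (-26427/460860 - 128826/(-161045))) = 1/(-46/783*190096 + (-26427*1/460860 - 128826*(-1/161045))) = 1/(-8744416/783 + (-8809/153620 + 128826/161045)) = 1/(-8744416/783 + 3674320943/4947946580) = 1/(-43264026247998911/3874242172140) = -3874242172140/43264026247998911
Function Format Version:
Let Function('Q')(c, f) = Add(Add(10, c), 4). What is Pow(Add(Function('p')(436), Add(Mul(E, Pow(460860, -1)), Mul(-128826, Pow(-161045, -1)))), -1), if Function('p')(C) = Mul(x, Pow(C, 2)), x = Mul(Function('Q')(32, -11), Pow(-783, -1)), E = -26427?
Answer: Rational(-3874242172140, 43264026247998911) ≈ -8.9549e-5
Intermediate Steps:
Function('Q')(c, f) = Add(14, c)
x = Rational(-46, 783) (x = Mul(Add(14, 32), Pow(-783, -1)) = Mul(46, Rational(-1, 783)) = Rational(-46, 783) ≈ -0.058748)
Function('p')(C) = Mul(Rational(-46, 783), Pow(C, 2))
Pow(Add(Function('p')(436), Add(Mul(E, Pow(460860, -1)), Mul(-128826, Pow(-161045, -1)))), -1) = Pow(Add(Mul(Rational(-46, 783), Pow(436, 2)), Add(Mul(-26427, Pow(460860, -1)), Mul(-128826, Pow(-161045, -1)))), -1) = Pow(Add(Mul(Rational(-46, 783), 190096), Add(Mul(-26427, Rational(1, 460860)), Mul(-128826, Rational(-1, 161045)))), -1) = Pow(Add(Rational(-8744416, 783), Add(Rational(-8809, 153620), Rational(128826, 161045))), -1) = Pow(Add(Rational(-8744416, 783), Rational(3674320943, 4947946580)), -1) = Pow(Rational(-43264026247998911, 3874242172140), -1) = Rational(-3874242172140, 43264026247998911)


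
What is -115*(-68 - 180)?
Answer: 28520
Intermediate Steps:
-115*(-68 - 180) = -115*(-248) = 28520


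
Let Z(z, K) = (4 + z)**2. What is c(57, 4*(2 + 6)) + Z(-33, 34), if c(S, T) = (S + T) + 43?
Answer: 973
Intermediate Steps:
c(S, T) = 43 + S + T
c(57, 4*(2 + 6)) + Z(-33, 34) = (43 + 57 + 4*(2 + 6)) + (4 - 33)**2 = (43 + 57 + 4*8) + (-29)**2 = (43 + 57 + 32) + 841 = 132 + 841 = 973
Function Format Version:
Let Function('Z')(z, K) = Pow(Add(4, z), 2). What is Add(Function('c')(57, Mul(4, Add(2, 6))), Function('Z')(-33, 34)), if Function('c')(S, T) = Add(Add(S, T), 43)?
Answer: 973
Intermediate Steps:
Function('c')(S, T) = Add(43, S, T)
Add(Function('c')(57, Mul(4, Add(2, 6))), Function('Z')(-33, 34)) = Add(Add(43, 57, Mul(4, Add(2, 6))), Pow(Add(4, -33), 2)) = Add(Add(43, 57, Mul(4, 8)), Pow(-29, 2)) = Add(Add(43, 57, 32), 841) = Add(132, 841) = 973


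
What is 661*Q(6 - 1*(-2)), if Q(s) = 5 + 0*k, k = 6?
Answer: 3305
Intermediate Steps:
Q(s) = 5 (Q(s) = 5 + 0*6 = 5 + 0 = 5)
661*Q(6 - 1*(-2)) = 661*5 = 3305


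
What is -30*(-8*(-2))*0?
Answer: 0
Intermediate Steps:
-30*(-8*(-2))*0 = -30*16*0 = -480*0 = -1*0 = 0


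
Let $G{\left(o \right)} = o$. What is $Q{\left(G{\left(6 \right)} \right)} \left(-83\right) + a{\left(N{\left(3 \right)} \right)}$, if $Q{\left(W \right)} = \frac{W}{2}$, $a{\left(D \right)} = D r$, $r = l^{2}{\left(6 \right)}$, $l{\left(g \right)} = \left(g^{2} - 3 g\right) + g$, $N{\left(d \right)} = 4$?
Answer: $2055$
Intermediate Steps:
$l{\left(g \right)} = g^{2} - 2 g$
$r = 576$ ($r = \left(6 \left(-2 + 6\right)\right)^{2} = \left(6 \cdot 4\right)^{2} = 24^{2} = 576$)
$a{\left(D \right)} = 576 D$ ($a{\left(D \right)} = D 576 = 576 D$)
$Q{\left(W \right)} = \frac{W}{2}$ ($Q{\left(W \right)} = W \frac{1}{2} = \frac{W}{2}$)
$Q{\left(G{\left(6 \right)} \right)} \left(-83\right) + a{\left(N{\left(3 \right)} \right)} = \frac{1}{2} \cdot 6 \left(-83\right) + 576 \cdot 4 = 3 \left(-83\right) + 2304 = -249 + 2304 = 2055$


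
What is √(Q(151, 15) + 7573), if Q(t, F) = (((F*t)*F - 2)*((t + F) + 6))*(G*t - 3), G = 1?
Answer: √864824261 ≈ 29408.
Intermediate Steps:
Q(t, F) = (-3 + t)*(-2 + t*F²)*(6 + F + t) (Q(t, F) = (((F*t)*F - 2)*((t + F) + 6))*(1*t - 3) = ((t*F² - 2)*((F + t) + 6))*(t - 3) = ((-2 + t*F²)*(6 + F + t))*(-3 + t) = (-3 + t)*(-2 + t*F²)*(6 + F + t))
√(Q(151, 15) + 7573) = √((36 - 6*151 - 2*151² + 6*15 + 15²*151³ + 15³*151² - 18*151*15² - 3*151*15³ - 2*15*151 + 3*15²*151²) + 7573) = √((36 - 906 - 2*22801 + 90 + 225*3442951 + 3375*22801 - 18*151*225 - 3*151*3375 - 4530 + 3*225*22801) + 7573) = √((36 - 906 - 45602 + 90 + 774663975 + 76953375 - 611550 - 1528875 - 4530 + 15390675) + 7573) = √(864816688 + 7573) = √864824261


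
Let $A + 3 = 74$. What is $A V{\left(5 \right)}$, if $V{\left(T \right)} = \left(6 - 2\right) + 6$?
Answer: $710$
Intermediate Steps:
$A = 71$ ($A = -3 + 74 = 71$)
$V{\left(T \right)} = 10$ ($V{\left(T \right)} = 4 + 6 = 10$)
$A V{\left(5 \right)} = 71 \cdot 10 = 710$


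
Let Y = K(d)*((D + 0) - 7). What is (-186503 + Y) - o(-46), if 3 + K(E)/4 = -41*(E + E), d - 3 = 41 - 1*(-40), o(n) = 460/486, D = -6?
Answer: 41754217/243 ≈ 1.7183e+5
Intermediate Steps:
o(n) = 230/243 (o(n) = 460*(1/486) = 230/243)
d = 84 (d = 3 + (41 - 1*(-40)) = 3 + (41 + 40) = 3 + 81 = 84)
K(E) = -12 - 328*E (K(E) = -12 + 4*(-41*(E + E)) = -12 + 4*(-82*E) = -12 - 328*E)
Y = 358332 (Y = (-12 - 328*84)*((-6 + 0) - 7) = (-12 - 27552)*(-6 - 7) = -27564*(-13) = 358332)
(-186503 + Y) - o(-46) = (-186503 + 358332) - 1*230/243 = 171829 - 230/243 = 41754217/243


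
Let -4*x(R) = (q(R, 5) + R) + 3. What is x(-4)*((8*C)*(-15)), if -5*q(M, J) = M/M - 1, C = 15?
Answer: -450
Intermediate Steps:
q(M, J) = 0 (q(M, J) = -(M/M - 1)/5 = -(1 - 1)/5 = -1/5*0 = 0)
x(R) = -3/4 - R/4 (x(R) = -((0 + R) + 3)/4 = -(R + 3)/4 = -(3 + R)/4 = -3/4 - R/4)
x(-4)*((8*C)*(-15)) = (-3/4 - 1/4*(-4))*((8*15)*(-15)) = (-3/4 + 1)*(120*(-15)) = (1/4)*(-1800) = -450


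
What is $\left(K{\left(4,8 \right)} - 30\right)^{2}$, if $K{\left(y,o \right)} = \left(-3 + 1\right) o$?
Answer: $2116$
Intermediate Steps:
$K{\left(y,o \right)} = - 2 o$
$\left(K{\left(4,8 \right)} - 30\right)^{2} = \left(\left(-2\right) 8 - 30\right)^{2} = \left(-16 - 30\right)^{2} = \left(-46\right)^{2} = 2116$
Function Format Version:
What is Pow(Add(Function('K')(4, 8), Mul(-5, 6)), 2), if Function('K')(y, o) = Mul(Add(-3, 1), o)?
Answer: 2116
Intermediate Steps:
Function('K')(y, o) = Mul(-2, o)
Pow(Add(Function('K')(4, 8), Mul(-5, 6)), 2) = Pow(Add(Mul(-2, 8), Mul(-5, 6)), 2) = Pow(Add(-16, -30), 2) = Pow(-46, 2) = 2116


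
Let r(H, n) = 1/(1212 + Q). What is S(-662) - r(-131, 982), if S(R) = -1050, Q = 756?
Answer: -2066401/1968 ≈ -1050.0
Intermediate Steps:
r(H, n) = 1/1968 (r(H, n) = 1/(1212 + 756) = 1/1968)
S(-662) - r(-131, 982) = -1050 - 1*1/1968 = -1050 - 1/1968 = -2066401/1968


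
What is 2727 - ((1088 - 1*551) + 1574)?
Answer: 616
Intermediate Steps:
2727 - ((1088 - 1*551) + 1574) = 2727 - ((1088 - 551) + 1574) = 2727 - (537 + 1574) = 2727 - 1*2111 = 2727 - 2111 = 616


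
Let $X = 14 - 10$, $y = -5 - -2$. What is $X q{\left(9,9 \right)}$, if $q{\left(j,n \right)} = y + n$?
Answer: $24$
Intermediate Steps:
$y = -3$ ($y = -5 + 2 = -3$)
$q{\left(j,n \right)} = -3 + n$
$X = 4$
$X q{\left(9,9 \right)} = 4 \left(-3 + 9\right) = 4 \cdot 6 = 24$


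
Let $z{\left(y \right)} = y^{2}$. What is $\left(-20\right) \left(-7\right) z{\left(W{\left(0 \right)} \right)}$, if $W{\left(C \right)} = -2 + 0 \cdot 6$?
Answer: $560$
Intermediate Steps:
$W{\left(C \right)} = -2$ ($W{\left(C \right)} = -2 + 0 = -2$)
$\left(-20\right) \left(-7\right) z{\left(W{\left(0 \right)} \right)} = \left(-20\right) \left(-7\right) \left(-2\right)^{2} = 140 \cdot 4 = 560$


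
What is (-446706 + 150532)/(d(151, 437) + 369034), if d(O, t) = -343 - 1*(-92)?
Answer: -296174/368783 ≈ -0.80311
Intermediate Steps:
d(O, t) = -251 (d(O, t) = -343 + 92 = -251)
(-446706 + 150532)/(d(151, 437) + 369034) = (-446706 + 150532)/(-251 + 369034) = -296174/368783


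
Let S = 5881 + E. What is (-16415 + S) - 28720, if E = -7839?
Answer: -47093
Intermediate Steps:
S = -1958 (S = 5881 - 7839 = -1958)
(-16415 + S) - 28720 = (-16415 - 1958) - 28720 = -18373 - 28720 = -47093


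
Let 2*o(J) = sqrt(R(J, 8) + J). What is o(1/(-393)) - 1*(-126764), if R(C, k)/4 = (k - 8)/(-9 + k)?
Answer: 126764 + I*sqrt(393)/786 ≈ 1.2676e+5 + 0.025222*I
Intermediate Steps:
R(C, k) = 4*(-8 + k)/(-9 + k) (R(C, k) = 4*((k - 8)/(-9 + k)) = 4*((-8 + k)/(-9 + k)) = 4*(-8 + k)/(-9 + k))
o(J) = sqrt(J)/2 (o(J) = sqrt(4*(-8 + 8)/(-9 + 8) + J)/2 = sqrt(4*0/(-1) + J)/2 = sqrt(4*(-1)*0 + J)/2 = sqrt(0 + J)/2 = sqrt(J)/2)
o(1/(-393)) - 1*(-126764) = sqrt(1/(-393))/2 - 1*(-126764) = sqrt(-1/393)/2 + 126764 = (I*sqrt(393)/393)/2 + 126764 = I*sqrt(393)/786 + 126764 = 126764 + I*sqrt(393)/786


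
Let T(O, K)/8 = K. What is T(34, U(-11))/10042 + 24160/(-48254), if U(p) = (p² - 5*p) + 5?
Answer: -43185732/121141667 ≈ -0.35649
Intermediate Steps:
U(p) = 5 + p² - 5*p
T(O, K) = 8*K
T(34, U(-11))/10042 + 24160/(-48254) = (8*(5 + (-11)² - 5*(-11)))/10042 + 24160/(-48254) = (8*(5 + 121 + 55))*(1/10042) + 24160*(-1/48254) = (8*181)*(1/10042) - 12080/24127 = 1448*(1/10042) - 12080/24127 = 724/5021 - 12080/24127 = -43185732/121141667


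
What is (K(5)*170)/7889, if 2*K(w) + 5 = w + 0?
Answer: 0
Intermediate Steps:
K(w) = -5/2 + w/2 (K(w) = -5/2 + (w + 0)/2 = -5/2 + w/2)
(K(5)*170)/7889 = ((-5/2 + (½)*5)*170)/7889 = ((-5/2 + 5/2)*170)*(1/7889) = (0*170)*(1/7889) = 0*(1/7889) = 0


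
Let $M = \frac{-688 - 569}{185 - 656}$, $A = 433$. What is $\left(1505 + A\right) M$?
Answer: $\frac{812022}{157} \approx 5172.1$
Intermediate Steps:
$M = \frac{419}{157}$ ($M = - \frac{1257}{-471} = \left(-1257\right) \left(- \frac{1}{471}\right) = \frac{419}{157} \approx 2.6688$)
$\left(1505 + A\right) M = \left(1505 + 433\right) \frac{419}{157} = 1938 \cdot \frac{419}{157} = \frac{812022}{157}$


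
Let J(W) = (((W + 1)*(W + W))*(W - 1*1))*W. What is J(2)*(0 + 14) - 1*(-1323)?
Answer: 1659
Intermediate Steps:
J(W) = 2*W²*(1 + W)*(-1 + W) (J(W) = (((1 + W)*(2*W))*(W - 1))*W = ((2*W*(1 + W))*(-1 + W))*W = (2*W*(1 + W)*(-1 + W))*W = 2*W²*(1 + W)*(-1 + W))
J(2)*(0 + 14) - 1*(-1323) = (2*2²*(-1 + 2²))*(0 + 14) - 1*(-1323) = (2*4*(-1 + 4))*14 + 1323 = (2*4*3)*14 + 1323 = 24*14 + 1323 = 336 + 1323 = 1659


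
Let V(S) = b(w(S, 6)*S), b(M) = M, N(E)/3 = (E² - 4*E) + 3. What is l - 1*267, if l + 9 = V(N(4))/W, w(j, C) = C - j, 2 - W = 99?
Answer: -26745/97 ≈ -275.72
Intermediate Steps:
W = -97 (W = 2 - 1*99 = 2 - 99 = -97)
N(E) = 9 - 12*E + 3*E² (N(E) = 3*((E² - 4*E) + 3) = 3*(3 + E² - 4*E) = 9 - 12*E + 3*E²)
V(S) = S*(6 - S) (V(S) = (6 - S)*S = S*(6 - S))
l = -846/97 (l = -9 + ((9 - 12*4 + 3*4²)*(6 - (9 - 12*4 + 3*4²)))/(-97) = -9 + ((9 - 48 + 3*16)*(6 - (9 - 48 + 3*16)))*(-1/97) = -9 + ((9 - 48 + 48)*(6 - (9 - 48 + 48)))*(-1/97) = -9 + (9*(6 - 1*9))*(-1/97) = -9 + (9*(6 - 9))*(-1/97) = -9 + (9*(-3))*(-1/97) = -9 - 27*(-1/97) = -9 + 27/97 = -846/97 ≈ -8.7216)
l - 1*267 = -846/97 - 1*267 = -846/97 - 267 = -26745/97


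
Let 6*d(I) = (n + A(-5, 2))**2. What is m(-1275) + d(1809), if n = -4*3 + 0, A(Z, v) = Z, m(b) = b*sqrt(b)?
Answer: 289/6 - 6375*I*sqrt(51) ≈ 48.167 - 45527.0*I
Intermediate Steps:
m(b) = b**(3/2)
n = -12 (n = -12 + 0 = -12)
d(I) = 289/6 (d(I) = (-12 - 5)**2/6 = (1/6)*(-17)**2 = (1/6)*289 = 289/6)
m(-1275) + d(1809) = (-1275)**(3/2) + 289/6 = -6375*I*sqrt(51) + 289/6 = 289/6 - 6375*I*sqrt(51)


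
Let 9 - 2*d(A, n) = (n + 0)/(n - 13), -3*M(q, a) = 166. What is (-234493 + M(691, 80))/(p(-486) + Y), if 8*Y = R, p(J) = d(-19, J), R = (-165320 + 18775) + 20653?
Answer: 351118855/23551533 ≈ 14.909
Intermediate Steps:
M(q, a) = -166/3 (M(q, a) = -⅓*166 = -166/3)
d(A, n) = 9/2 - n/(2*(-13 + n)) (d(A, n) = 9/2 - (n + 0)/(2*(n - 13)) = 9/2 - n/(2*(-13 + n)))
R = -125892 (R = -146545 + 20653 = -125892)
p(J) = (-117 + 8*J)/(2*(-13 + J))
Y = -31473/2 (Y = (⅛)*(-125892) = -31473/2 ≈ -15737.)
(-234493 + M(691, 80))/(p(-486) + Y) = (-234493 - 166/3)/((-117 + 8*(-486))/(2*(-13 - 486)) - 31473/2) = -703645/(3*((½)*(-117 - 3888)/(-499) - 31473/2)) = -703645/(3*((½)*(-1/499)*(-4005) - 31473/2)) = -703645/(3*(4005/998 - 31473/2)) = -703645/(3*(-7850511/499)) = -703645/3*(-499/7850511) = 351118855/23551533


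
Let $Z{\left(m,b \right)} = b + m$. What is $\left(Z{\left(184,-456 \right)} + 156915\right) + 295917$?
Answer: $452560$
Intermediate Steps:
$\left(Z{\left(184,-456 \right)} + 156915\right) + 295917 = \left(\left(-456 + 184\right) + 156915\right) + 295917 = \left(-272 + 156915\right) + 295917 = 156643 + 295917 = 452560$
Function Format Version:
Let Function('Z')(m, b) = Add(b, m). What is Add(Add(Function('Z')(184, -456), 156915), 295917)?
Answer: 452560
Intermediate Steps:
Add(Add(Function('Z')(184, -456), 156915), 295917) = Add(Add(Add(-456, 184), 156915), 295917) = Add(Add(-272, 156915), 295917) = Add(156643, 295917) = 452560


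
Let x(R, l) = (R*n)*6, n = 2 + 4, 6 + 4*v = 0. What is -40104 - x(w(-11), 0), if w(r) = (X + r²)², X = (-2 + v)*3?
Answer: -479673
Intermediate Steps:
v = -3/2 (v = -3/2 + (¼)*0 = -3/2 + 0 = -3/2 ≈ -1.5000)
n = 6
X = -21/2 (X = (-2 - 3/2)*3 = -7/2*3 = -21/2 ≈ -10.500)
w(r) = (-21/2 + r²)²
x(R, l) = 36*R (x(R, l) = (R*6)*6 = (6*R)*6 = 36*R)
-40104 - x(w(-11), 0) = -40104 - 36*(-21 + 2*(-11)²)²/4 = -40104 - 36*(-21 + 2*121)²/4 = -40104 - 36*(-21 + 242)²/4 = -40104 - 36*(¼)*221² = -40104 - 36*(¼)*48841 = -40104 - 36*48841/4 = -40104 - 1*439569 = -40104 - 439569 = -479673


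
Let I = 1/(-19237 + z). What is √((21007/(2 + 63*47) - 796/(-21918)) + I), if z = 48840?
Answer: √6584609640323720055956178/961254317751 ≈ 2.6695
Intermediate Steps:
I = 1/29603 (I = 1/(-19237 + 48840) = 1/29603 ≈ 3.3780e-5)
√((21007/(2 + 63*47) - 796/(-21918)) + I) = √((21007/(2 + 63*47) - 796/(-21918)) + 1/29603) = √((21007/(2 + 2961) - 796*(-1/21918)) + 1/29603) = √((21007/2963 + 398/10959) + 1/29603) = √(231394987/32471517 + 1/29603) = √(6850018271678/961254317751) = √6584609640323720055956178/961254317751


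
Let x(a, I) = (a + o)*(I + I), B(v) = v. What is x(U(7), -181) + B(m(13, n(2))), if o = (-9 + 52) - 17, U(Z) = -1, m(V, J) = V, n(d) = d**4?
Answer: -9037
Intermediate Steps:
o = 26 (o = 43 - 17 = 26)
x(a, I) = 2*I*(26 + a) (x(a, I) = (a + 26)*(I + I) = (26 + a)*(2*I) = 2*I*(26 + a))
x(U(7), -181) + B(m(13, n(2))) = 2*(-181)*(26 - 1) + 13 = 2*(-181)*25 + 13 = -9050 + 13 = -9037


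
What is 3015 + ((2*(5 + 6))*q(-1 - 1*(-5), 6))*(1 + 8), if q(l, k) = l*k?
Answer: 7767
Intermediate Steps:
q(l, k) = k*l
3015 + ((2*(5 + 6))*q(-1 - 1*(-5), 6))*(1 + 8) = 3015 + ((2*(5 + 6))*(6*(-1 - 1*(-5))))*(1 + 8) = 3015 + ((2*11)*(6*(-1 + 5)))*9 = 3015 + (22*(6*4))*9 = 3015 + (22*24)*9 = 3015 + 528*9 = 3015 + 4752 = 7767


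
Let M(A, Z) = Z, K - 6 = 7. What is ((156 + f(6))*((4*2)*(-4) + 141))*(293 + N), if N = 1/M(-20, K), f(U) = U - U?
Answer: 4983480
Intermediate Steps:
K = 13 (K = 6 + 7 = 13)
f(U) = 0
N = 1/13 ≈ 0.076923
((156 + f(6))*((4*2)*(-4) + 141))*(293 + N) = ((156 + 0)*((4*2)*(-4) + 141))*(293 + 1/13) = (156*(8*(-4) + 141))*(3810/13) = (156*(-32 + 141))*(3810/13) = (156*109)*(3810/13) = 17004*(3810/13) = 4983480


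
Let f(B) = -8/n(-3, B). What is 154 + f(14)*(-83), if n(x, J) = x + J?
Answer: 2358/11 ≈ 214.36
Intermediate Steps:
n(x, J) = J + x
f(B) = -8/(-3 + B) (f(B) = -8/(B - 3) = -8/(-3 + B))
154 + f(14)*(-83) = 154 - 8/(-3 + 14)*(-83) = 154 - 8/11*(-83) = 154 + 664/11 = 2358/11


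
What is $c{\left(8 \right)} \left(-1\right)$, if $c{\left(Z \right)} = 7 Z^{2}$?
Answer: $-448$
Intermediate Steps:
$c{\left(8 \right)} \left(-1\right) = 7 \cdot 8^{2} \left(-1\right) = 7 \cdot 64 \left(-1\right) = 448 \left(-1\right) = -448$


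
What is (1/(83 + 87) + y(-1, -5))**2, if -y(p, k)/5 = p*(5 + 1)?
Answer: 26020201/28900 ≈ 900.35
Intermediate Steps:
y(p, k) = -30*p (y(p, k) = -5*p*(5 + 1) = -5*p*6 = -30*p)
(1/(83 + 87) + y(-1, -5))**2 = (1/(83 + 87) - 30*(-1))**2 = (1/170 + 30)**2 = (5101/170)**2 = 26020201/28900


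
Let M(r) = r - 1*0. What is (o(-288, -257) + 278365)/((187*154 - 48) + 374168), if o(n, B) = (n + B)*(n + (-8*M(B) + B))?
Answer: -90855/67153 ≈ -1.3530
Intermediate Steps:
M(r) = r (M(r) = r + 0 = r)
o(n, B) = (B + n)*(n - 7*B) (o(n, B) = (n + B)*(n + (-8*B + B)) = (B + n)*(n - 7*B))
(o(-288, -257) + 278365)/((187*154 - 48) + 374168) = (((-288)² - 7*(-257)² - 6*(-257)*(-288)) + 278365)/((187*154 - 48) + 374168) = ((82944 - 7*66049 - 444096) + 278365)/((28798 - 48) + 374168) = ((82944 - 462343 - 444096) + 278365)/(28750 + 374168) = (-823495 + 278365)/402918 = -545130*1/402918 = -90855/67153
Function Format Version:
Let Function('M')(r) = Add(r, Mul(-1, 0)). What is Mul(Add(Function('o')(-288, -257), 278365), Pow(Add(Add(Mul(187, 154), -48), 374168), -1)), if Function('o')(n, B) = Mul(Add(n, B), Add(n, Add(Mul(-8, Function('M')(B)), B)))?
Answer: Rational(-90855, 67153) ≈ -1.3530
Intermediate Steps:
Function('M')(r) = r (Function('M')(r) = Add(r, 0) = r)
Function('o')(n, B) = Mul(Add(B, n), Add(n, Mul(-7, B))) (Function('o')(n, B) = Mul(Add(n, B), Add(n, Add(Mul(-8, B), B))) = Mul(Add(B, n), Add(n, Mul(-7, B))))
Mul(Add(Function('o')(-288, -257), 278365), Pow(Add(Add(Mul(187, 154), -48), 374168), -1)) = Mul(Add(Add(Pow(-288, 2), Mul(-7, Pow(-257, 2)), Mul(-6, -257, -288)), 278365), Pow(Add(Add(Mul(187, 154), -48), 374168), -1)) = Mul(Add(Add(82944, Mul(-7, 66049), -444096), 278365), Pow(Add(Add(28798, -48), 374168), -1)) = Mul(Add(Add(82944, -462343, -444096), 278365), Pow(Add(28750, 374168), -1)) = Mul(Add(-823495, 278365), Pow(402918, -1)) = Mul(-545130, Rational(1, 402918)) = Rational(-90855, 67153)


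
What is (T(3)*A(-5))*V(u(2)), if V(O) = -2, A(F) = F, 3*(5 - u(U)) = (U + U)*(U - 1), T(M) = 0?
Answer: 0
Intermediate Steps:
u(U) = 5 - 2*U*(-1 + U)/3 (u(U) = 5 - (U + U)*(U - 1)/3 = 5 - 2*U*(-1 + U)/3)
(T(3)*A(-5))*V(u(2)) = (0*(-5))*(-2) = 0*(-2) = 0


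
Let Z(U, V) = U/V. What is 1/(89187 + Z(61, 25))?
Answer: 25/2229736 ≈ 1.1212e-5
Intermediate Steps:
1/(89187 + Z(61, 25)) = 1/(89187 + 61/25) = 1/(2229736/25) = 25/2229736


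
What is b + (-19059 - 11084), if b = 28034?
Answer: -2109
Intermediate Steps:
b + (-19059 - 11084) = 28034 + (-19059 - 11084) = 28034 - 30143 = -2109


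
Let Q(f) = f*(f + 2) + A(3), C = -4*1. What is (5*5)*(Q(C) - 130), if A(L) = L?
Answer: -2975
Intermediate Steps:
C = -4
Q(f) = 3 + f*(2 + f) (Q(f) = f*(f + 2) + 3 = f*(2 + f) + 3 = 3 + f*(2 + f))
(5*5)*(Q(C) - 130) = (5*5)*((3 + (-4)² + 2*(-4)) - 130) = 25*((3 + 16 - 8) - 130) = 25*(11 - 130) = 25*(-119) = -2975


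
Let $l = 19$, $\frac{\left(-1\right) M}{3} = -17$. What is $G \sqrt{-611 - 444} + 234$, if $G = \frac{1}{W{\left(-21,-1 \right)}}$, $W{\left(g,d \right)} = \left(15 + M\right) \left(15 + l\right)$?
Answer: $234 + \frac{i \sqrt{1055}}{2244} \approx 234.0 + 0.014474 i$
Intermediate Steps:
$M = 51$ ($M = \left(-3\right) \left(-17\right) = 51$)
$W{\left(g,d \right)} = 2244$ ($W{\left(g,d \right)} = \left(15 + 51\right) \left(15 + 19\right) = 66 \cdot 34 = 2244$)
$G = \frac{1}{2244} \approx 0.00044563$
$G \sqrt{-611 - 444} + 234 = \frac{\sqrt{-611 - 444}}{2244} + 234 = \frac{\sqrt{-1055}}{2244} + 234 = \frac{i \sqrt{1055}}{2244} + 234 = 234 + \frac{i \sqrt{1055}}{2244}$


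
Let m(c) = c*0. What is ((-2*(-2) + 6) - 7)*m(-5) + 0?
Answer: 0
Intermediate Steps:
m(c) = 0
((-2*(-2) + 6) - 7)*m(-5) + 0 = ((-2*(-2) + 6) - 7)*0 + 0 = ((4 + 6) - 7)*0 + 0 = (10 - 7)*0 + 0 = 3*0 + 0 = 0 + 0 = 0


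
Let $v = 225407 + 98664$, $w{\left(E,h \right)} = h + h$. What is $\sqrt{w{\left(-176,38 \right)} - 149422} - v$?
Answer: $-324071 + 3 i \sqrt{16594} \approx -3.2407 \cdot 10^{5} + 386.45 i$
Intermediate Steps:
$w{\left(E,h \right)} = 2 h$
$v = 324071$
$\sqrt{w{\left(-176,38 \right)} - 149422} - v = \sqrt{2 \cdot 38 - 149422} - 324071 = \sqrt{76 - 149422} - 324071 = \sqrt{-149346} - 324071 = 3 i \sqrt{16594} - 324071 = -324071 + 3 i \sqrt{16594}$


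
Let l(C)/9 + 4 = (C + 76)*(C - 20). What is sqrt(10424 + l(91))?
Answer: sqrt(117101) ≈ 342.20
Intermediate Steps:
l(C) = -36 + 9*(-20 + C)*(76 + C) (l(C) = -36 + 9*((C + 76)*(C - 20)) = -36 + 9*((76 + C)*(-20 + C)) = -36 + 9*((-20 + C)*(76 + C)) = -36 + 9*(-20 + C)*(76 + C))
sqrt(10424 + l(91)) = sqrt(10424 + (-13716 + 9*91**2 + 504*91)) = sqrt(10424 + (-13716 + 9*8281 + 45864)) = sqrt(10424 + (-13716 + 74529 + 45864)) = sqrt(10424 + 106677) = sqrt(117101)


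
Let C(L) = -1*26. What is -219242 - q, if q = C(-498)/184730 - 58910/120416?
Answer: -93786659859297/427777840 ≈ -2.1924e+5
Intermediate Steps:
C(L) = -26
q = -209337983/427777840 (q = -26/184730 - 58910/120416 = -26*1/184730 - 58910*1/120416 = -1/7105 - 29455/60208 = -209337983/427777840 ≈ -0.48936)
-219242 - q = -219242 - 1*(-209337983/427777840) = -219242 + 209337983/427777840 = -93786659859297/427777840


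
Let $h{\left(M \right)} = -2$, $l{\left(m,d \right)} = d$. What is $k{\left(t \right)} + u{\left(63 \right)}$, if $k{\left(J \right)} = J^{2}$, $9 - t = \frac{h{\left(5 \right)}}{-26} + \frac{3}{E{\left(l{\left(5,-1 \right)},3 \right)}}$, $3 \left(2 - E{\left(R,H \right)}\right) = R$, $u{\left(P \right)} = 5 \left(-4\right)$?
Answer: $\frac{317405}{8281} \approx 38.329$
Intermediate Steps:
$u{\left(P \right)} = -20$
$E{\left(R,H \right)} = 2 - \frac{R}{3}$
$t = \frac{695}{91}$ ($t = 9 - \left(- \frac{2}{-26} + \frac{3}{2 - - \frac{1}{3}}\right) = 9 - \left(\left(-2\right) \left(- \frac{1}{26}\right) + \frac{3}{2 + \frac{1}{3}}\right) = 9 - \left(\frac{1}{13} + \frac{3}{\frac{7}{3}}\right) = 9 - \left(\frac{1}{13} + 3 \cdot \frac{3}{7}\right) = 9 - \left(\frac{1}{13} + \frac{9}{7}\right) = 9 - \frac{124}{91} = \frac{695}{91} \approx 7.6374$)
$k{\left(t \right)} + u{\left(63 \right)} = \left(\frac{695}{91}\right)^{2} - 20 = \frac{483025}{8281} - 20 = \frac{317405}{8281}$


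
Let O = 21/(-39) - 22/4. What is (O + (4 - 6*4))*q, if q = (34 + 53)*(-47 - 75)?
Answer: 3592839/13 ≈ 2.7637e+5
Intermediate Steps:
O = -157/26 (O = 21*(-1/39) - 22*¼ = -7/13 - 11/2 = -157/26 ≈ -6.0385)
q = -10614 (q = 87*(-122) = -10614)
(O + (4 - 6*4))*q = (-157/26 + (4 - 6*4))*(-10614) = (-157/26 + (4 - 24))*(-10614) = (-157/26 - 20)*(-10614) = -677/26*(-10614) = 3592839/13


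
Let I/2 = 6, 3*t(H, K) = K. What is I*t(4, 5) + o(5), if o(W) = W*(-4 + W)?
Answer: 25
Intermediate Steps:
t(H, K) = K/3
I = 12 (I = 2*6 = 12)
I*t(4, 5) + o(5) = 12*((⅓)*5) + 5*(-4 + 5) = 12*(5/3) + 5*1 = 20 + 5 = 25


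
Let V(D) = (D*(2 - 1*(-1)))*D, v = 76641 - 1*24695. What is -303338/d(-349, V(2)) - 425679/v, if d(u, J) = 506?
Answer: -7986294661/13142338 ≈ -607.68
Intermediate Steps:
v = 51946 (v = 76641 - 24695 = 51946)
V(D) = 3*D**2 (V(D) = (D*(2 + 1))*D = (D*3)*D = (3*D)*D = 3*D**2)
-303338/d(-349, V(2)) - 425679/v = -303338/506 - 425679/51946 = -303338*1/506 - 425679*1/51946 = -151669/253 - 425679/51946 = -7986294661/13142338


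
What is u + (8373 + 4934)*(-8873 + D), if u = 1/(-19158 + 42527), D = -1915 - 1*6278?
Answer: -5307035915677/23369 ≈ -2.2710e+8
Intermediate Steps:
D = -8193 (D = -1915 - 6278 = -8193)
u = 1/23369 ≈ 4.2792e-5
u + (8373 + 4934)*(-8873 + D) = 1/23369 + (8373 + 4934)*(-8873 - 8193) = 1/23369 + 13307*(-17066) = 1/23369 - 227097262 = -5307035915677/23369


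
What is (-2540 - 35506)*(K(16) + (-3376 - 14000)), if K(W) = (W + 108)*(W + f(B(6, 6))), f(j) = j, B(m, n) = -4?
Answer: 604474848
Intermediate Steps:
K(W) = (-4 + W)*(108 + W) (K(W) = (W + 108)*(W - 4) = (108 + W)*(-4 + W) = (-4 + W)*(108 + W))
(-2540 - 35506)*(K(16) + (-3376 - 14000)) = (-2540 - 35506)*((-432 + 16**2 + 104*16) + (-3376 - 14000)) = -38046*((-432 + 256 + 1664) - 17376) = -38046*(1488 - 17376) = -38046*(-15888) = 604474848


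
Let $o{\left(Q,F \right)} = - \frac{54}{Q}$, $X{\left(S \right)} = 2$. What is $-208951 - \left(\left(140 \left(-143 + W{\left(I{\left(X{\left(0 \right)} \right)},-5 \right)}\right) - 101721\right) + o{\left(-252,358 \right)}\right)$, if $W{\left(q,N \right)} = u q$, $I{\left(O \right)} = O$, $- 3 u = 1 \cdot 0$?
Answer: $- \frac{1220943}{14} \approx -87210.0$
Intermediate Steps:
$u = 0$ ($u = - \frac{1 \cdot 0}{3} = \left(- \frac{1}{3}\right) 0 = 0$)
$W{\left(q,N \right)} = 0$ ($W{\left(q,N \right)} = 0 q = 0$)
$-208951 - \left(\left(140 \left(-143 + W{\left(I{\left(X{\left(0 \right)} \right)},-5 \right)}\right) - 101721\right) + o{\left(-252,358 \right)}\right) = -208951 - \left(\left(140 \left(-143 + 0\right) - 101721\right) - \frac{54}{-252}\right) = -208951 - \left(\left(140 \left(-143\right) - 101721\right) - - \frac{3}{14}\right) = -208951 - \left(\left(-20020 - 101721\right) + \frac{3}{14}\right) = -208951 - \left(-121741 + \frac{3}{14}\right) = -208951 - - \frac{1704371}{14} = -208951 + \frac{1704371}{14} = - \frac{1220943}{14}$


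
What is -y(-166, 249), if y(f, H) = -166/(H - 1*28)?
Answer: 166/221 ≈ 0.75113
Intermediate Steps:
y(f, H) = -166/(-28 + H) (y(f, H) = -166/(H - 28) = -166/(-28 + H))
-y(-166, 249) = -(-166)/(-28 + 249) = -(-166)/221 = -1*(-166/221) = 166/221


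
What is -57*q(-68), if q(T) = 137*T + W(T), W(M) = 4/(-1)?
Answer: 531240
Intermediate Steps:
W(M) = -4 (W(M) = 4*(-1) = -4)
q(T) = -4 + 137*T (q(T) = 137*T - 4 = -4 + 137*T)
-57*q(-68) = -57*(-4 + 137*(-68)) = -57*(-4 - 9316) = -57*(-9320) = 531240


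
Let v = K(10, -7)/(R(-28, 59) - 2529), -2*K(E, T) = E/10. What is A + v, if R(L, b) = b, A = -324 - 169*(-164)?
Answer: 135316481/4940 ≈ 27392.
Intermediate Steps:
A = 27392 (A = -324 + 27716 = 27392)
K(E, T) = -E/20 (K(E, T) = -E/(2*10) = -E/20)
v = 1/4940 (v = (-1/20*10)/(59 - 2529) = -½/(-2470) = -½*(-1/2470) = 1/4940 ≈ 0.00020243)
A + v = 27392 + 1/4940 = 135316481/4940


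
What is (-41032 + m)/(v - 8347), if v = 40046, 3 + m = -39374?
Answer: -80409/31699 ≈ -2.5366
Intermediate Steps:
m = -39377 (m = -3 - 39374 = -39377)
(-41032 + m)/(v - 8347) = (-41032 - 39377)/(40046 - 8347) = -80409/31699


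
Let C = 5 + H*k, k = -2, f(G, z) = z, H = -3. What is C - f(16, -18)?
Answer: 29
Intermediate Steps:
C = 11 (C = 5 - 3*(-2) = 5 + 6 = 11)
C - f(16, -18) = 11 - 1*(-18) = 11 + 18 = 29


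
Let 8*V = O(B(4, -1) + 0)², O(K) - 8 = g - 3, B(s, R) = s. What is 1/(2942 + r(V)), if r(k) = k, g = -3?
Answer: 2/5885 ≈ 0.00033985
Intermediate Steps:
O(K) = 2 (O(K) = 8 + (-3 - 3) = 8 - 6 = 2)
V = ½ (V = (⅛)*2² = (⅛)*4 = ½ ≈ 0.50000)
1/(2942 + r(V)) = 1/(2942 + ½) = 1/(5885/2) = 2/5885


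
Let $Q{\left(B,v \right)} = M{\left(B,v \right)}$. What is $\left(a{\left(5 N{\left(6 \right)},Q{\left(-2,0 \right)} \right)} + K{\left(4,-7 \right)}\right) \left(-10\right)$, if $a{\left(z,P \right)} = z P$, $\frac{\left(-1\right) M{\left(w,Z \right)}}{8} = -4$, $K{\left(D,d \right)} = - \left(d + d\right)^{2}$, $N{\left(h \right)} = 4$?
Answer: $-4440$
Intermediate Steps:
$K{\left(D,d \right)} = - 4 d^{2}$ ($K{\left(D,d \right)} = - \left(2 d\right)^{2} = - 4 d^{2}$)
$M{\left(w,Z \right)} = 32$ ($M{\left(w,Z \right)} = \left(-8\right) \left(-4\right) = 32$)
$Q{\left(B,v \right)} = 32$
$a{\left(z,P \right)} = P z$
$\left(a{\left(5 N{\left(6 \right)},Q{\left(-2,0 \right)} \right)} + K{\left(4,-7 \right)}\right) \left(-10\right) = \left(32 \cdot 5 \cdot 4 - 4 \left(-7\right)^{2}\right) \left(-10\right) = \left(32 \cdot 20 - 196\right) \left(-10\right) = \left(640 - 196\right) \left(-10\right) = 444 \left(-10\right) = -4440$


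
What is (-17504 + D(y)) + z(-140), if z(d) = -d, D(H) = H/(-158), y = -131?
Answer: -2743381/158 ≈ -17363.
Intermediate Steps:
D(H) = -H/158 (D(H) = H*(-1/158) = -H/158)
(-17504 + D(y)) + z(-140) = (-17504 - 1/158*(-131)) - 1*(-140) = (-17504 + 131/158) + 140 = -2765501/158 + 140 = -2743381/158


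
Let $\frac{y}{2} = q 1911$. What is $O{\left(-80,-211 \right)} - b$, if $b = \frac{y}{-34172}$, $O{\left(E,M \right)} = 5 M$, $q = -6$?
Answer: $- \frac{9018598}{8543} \approx -1055.7$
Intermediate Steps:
$y = -22932$ ($y = 2 \left(\left(-6\right) 1911\right) = 2 \left(-11466\right) = -22932$)
$b = \frac{5733}{8543}$ ($b = - \frac{22932}{-34172} = \left(-22932\right) \left(- \frac{1}{34172}\right) = \frac{5733}{8543} \approx 0.67108$)
$O{\left(-80,-211 \right)} - b = 5 \left(-211\right) - \frac{5733}{8543} = -1055 - \frac{5733}{8543} = - \frac{9018598}{8543}$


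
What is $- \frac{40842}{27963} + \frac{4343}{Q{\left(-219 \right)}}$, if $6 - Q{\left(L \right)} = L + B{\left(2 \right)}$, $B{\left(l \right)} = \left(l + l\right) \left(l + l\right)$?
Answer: $\frac{12545259}{649363} \approx 19.319$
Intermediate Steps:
$B{\left(l \right)} = 4 l^{2}$ ($B{\left(l \right)} = 2 l 2 l = 4 l^{2}$)
$Q{\left(L \right)} = -10 - L$ ($Q{\left(L \right)} = 6 - \left(L + 4 \cdot 2^{2}\right) = 6 - \left(L + 4 \cdot 4\right) = 6 - \left(L + 16\right) = 6 - \left(16 + L\right) = -10 - L$)
$- \frac{40842}{27963} + \frac{4343}{Q{\left(-219 \right)}} = - \frac{40842}{27963} + \frac{4343}{-10 - -219} = \left(-40842\right) \frac{1}{27963} + \frac{4343}{-10 + 219} = - \frac{4538}{3107} + \frac{4343}{209} = \frac{12545259}{649363}$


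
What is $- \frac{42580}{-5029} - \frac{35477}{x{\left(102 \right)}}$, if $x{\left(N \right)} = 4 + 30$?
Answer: $- \frac{176966113}{170986} \approx -1035.0$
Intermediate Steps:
$x{\left(N \right)} = 34$
$- \frac{42580}{-5029} - \frac{35477}{x{\left(102 \right)}} = - \frac{42580}{-5029} - \frac{35477}{34} = \left(-42580\right) \left(- \frac{1}{5029}\right) - \frac{35477}{34} = \frac{42580}{5029} - \frac{35477}{34} = - \frac{176966113}{170986}$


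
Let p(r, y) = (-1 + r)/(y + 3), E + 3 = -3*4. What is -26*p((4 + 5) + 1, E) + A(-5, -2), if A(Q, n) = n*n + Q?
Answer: 37/2 ≈ 18.500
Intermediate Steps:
E = -15 (E = -3 - 3*4 = -3 - 12 = -15)
A(Q, n) = Q + n² (A(Q, n) = n² + Q = Q + n²)
p(r, y) = (-1 + r)/(3 + y)
-26*p((4 + 5) + 1, E) + A(-5, -2) = -26*(-1 + ((4 + 5) + 1))/(3 - 15) + (-5 + (-2)²) = -26*(-1 + (9 + 1))/(-12) + (-5 + 4) = -(-13)*(-1 + 10)/6 - 1 = -(-13)*9/6 - 1 = -26*(-¾) - 1 = 39/2 - 1 = 37/2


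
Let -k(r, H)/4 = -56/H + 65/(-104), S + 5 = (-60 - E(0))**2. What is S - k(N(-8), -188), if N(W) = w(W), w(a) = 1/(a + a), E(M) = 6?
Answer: 408871/94 ≈ 4349.7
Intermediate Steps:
w(a) = 1/(2*a)
S = 4351 (S = -5 + (-60 - 1*6)**2 = -5 + (-60 - 6)**2 = -5 + (-66)**2 = -5 + 4356 = 4351)
N(W) = 1/(2*W)
k(r, H) = 5/2 + 224/H (k(r, H) = -4*(-56/H + 65/(-104)) = -4*(-56/H + 65*(-1/104)) = -4*(-56/H - 5/8) = -4*(-5/8 - 56/H) = 5/2 + 224/H)
S - k(N(-8), -188) = 4351 - (5/2 + 224/(-188)) = 4351 - (5/2 + 224*(-1/188)) = 4351 - (5/2 - 56/47) = 4351 - 1*123/94 = 4351 - 123/94 = 408871/94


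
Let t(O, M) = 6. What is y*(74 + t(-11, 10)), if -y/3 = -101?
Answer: 24240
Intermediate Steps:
y = 303 (y = -3*(-101) = 303)
y*(74 + t(-11, 10)) = 303*(74 + 6) = 303*80 = 24240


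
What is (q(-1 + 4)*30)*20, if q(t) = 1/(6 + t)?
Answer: 200/3 ≈ 66.667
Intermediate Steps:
(q(-1 + 4)*30)*20 = (30/(6 + (-1 + 4)))*20 = (30/(6 + 3))*20 = (30/9)*20 = ((⅑)*30)*20 = (10/3)*20 = 200/3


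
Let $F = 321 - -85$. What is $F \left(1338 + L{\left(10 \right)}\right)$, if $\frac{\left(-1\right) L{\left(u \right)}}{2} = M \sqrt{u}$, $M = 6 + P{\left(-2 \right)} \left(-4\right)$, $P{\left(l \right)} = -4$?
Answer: $543228 - 17864 \sqrt{10} \approx 4.8674 \cdot 10^{5}$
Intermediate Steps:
$F = 406$ ($F = 321 + 85 = 406$)
$M = 22$ ($M = 6 - -16 = 6 + 16 = 22$)
$L{\left(u \right)} = - 44 \sqrt{u}$ ($L{\left(u \right)} = - 2 \cdot 22 \sqrt{u} = - 44 \sqrt{u}$)
$F \left(1338 + L{\left(10 \right)}\right) = 406 \left(1338 - 44 \sqrt{10}\right) = 543228 - 17864 \sqrt{10}$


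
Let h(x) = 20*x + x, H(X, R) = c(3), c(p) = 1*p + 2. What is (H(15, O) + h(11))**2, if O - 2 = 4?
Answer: 55696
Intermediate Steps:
O = 6 (O = 2 + 4 = 6)
c(p) = 2 + p (c(p) = p + 2 = 2 + p)
H(X, R) = 5 (H(X, R) = 2 + 3 = 5)
h(x) = 21*x
(H(15, O) + h(11))**2 = (5 + 21*11)**2 = (5 + 231)**2 = 236**2 = 55696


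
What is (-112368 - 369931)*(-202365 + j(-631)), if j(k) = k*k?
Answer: -94432215004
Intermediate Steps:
j(k) = k²
(-112368 - 369931)*(-202365 + j(-631)) = (-112368 - 369931)*(-202365 + (-631)²) = -482299*(-202365 + 398161) = -482299*195796 = -94432215004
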